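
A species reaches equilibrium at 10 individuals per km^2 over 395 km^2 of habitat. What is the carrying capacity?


K = 10 * 395 = 3950 individuals

3950 individuals


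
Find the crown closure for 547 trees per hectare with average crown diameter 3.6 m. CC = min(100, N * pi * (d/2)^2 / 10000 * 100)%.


(d/2)^2 = (3.6/2)^2 = 1.8^2 = 3.24
Crown area = 3.141593 * 3.24 = 10.1788 m^2
N * area / 10000 * 100 = 547 * 10.1788 / 10000 * 100 = 55.6780
CC = min(100, 55.6780) = 55.6780 ≈ 55.7%

55.7%


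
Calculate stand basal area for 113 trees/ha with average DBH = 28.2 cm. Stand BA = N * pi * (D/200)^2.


(D/200)^2 = (28.2/200)^2 = 0.141^2 = 0.019881
Individual BA = 3.141593 * 0.019881 = 0.0624580 m^2
Stand BA = 113 * 0.0624580 = 7.05775 ≈ 7.06 m^2/ha

7.06 m^2/ha


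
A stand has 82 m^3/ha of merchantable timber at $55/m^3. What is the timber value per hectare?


Value = 82 * 55 = $4510/ha

$4510/ha


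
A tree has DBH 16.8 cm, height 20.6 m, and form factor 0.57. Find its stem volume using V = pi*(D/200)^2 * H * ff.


(D/200)^2 = (16.8/200)^2 = 0.084^2 = 0.007056
BA = 3.141593 * 0.007056 = 0.0221671 m^2
V = 0.0221671 * 20.6 * 0.57 = 0.260286 ≈ 0.260 m^3

0.260 m^3


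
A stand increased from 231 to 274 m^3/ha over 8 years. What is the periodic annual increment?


PAI = (V2 - V1) / period = (274 - 231) / 8 = 43 / 8 = 5.3750 ≈ 5.38 m^3/ha/yr

5.38 m^3/ha/yr


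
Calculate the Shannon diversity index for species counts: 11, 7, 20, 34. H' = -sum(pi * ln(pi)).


Total N = 11 + 7 + 20 + 34 = 72
Per-species terms:
  p = 11/72 = 0.152778; ln(p) = -1.878769; p*ln(p) = 0.152778 * (-1.878769) = -0.287035
  p = 7/72 = 0.097222; ln(p) = -2.330758; p*ln(p) = 0.097222 * (-2.330758) = -0.226601
  p = 20/72 = 0.277778; ln(p) = -1.280933; p*ln(p) = 0.277778 * (-1.280933) = -0.355815
  p = 34/72 = 0.472222; ln(p) = -0.750306; p*ln(p) = 0.472222 * (-0.750306) = -0.354311
sum(p*ln(p)) = (-0.287035) + (-0.226601) + (-0.355815) + (-0.354311) = -1.223762
H' = -(-1.223762) = 1.223762 ≈ 1.2238

1.2238


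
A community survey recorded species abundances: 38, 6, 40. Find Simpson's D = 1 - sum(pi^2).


Total N = 38 + 6 + 40 = 84
Per-species terms:
  p = 38/84 = 0.452381; p^2 = 0.452381^2 = 0.204649
  p = 6/84 = 0.071429; p^2 = 0.071429^2 = 0.005102
  p = 40/84 = 0.476190; p^2 = 0.476190^2 = 0.226757
sum(p^2) = 0.204649 + 0.005102 + 0.226757 = 0.436508
D = 1 - 0.436508 = 0.563492 ≈ 0.5635

0.5635


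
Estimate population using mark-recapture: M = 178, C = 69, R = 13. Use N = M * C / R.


N = M * C / R = 178 * 69 / 13 = 12282 / 13 = 944.77 ≈ 945

945 individuals


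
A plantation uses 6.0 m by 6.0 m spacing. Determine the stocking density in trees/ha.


N = 10000 / 6.0^2 = 10000 / 36 = 277.778 ≈ 278 trees/ha

278 trees/ha


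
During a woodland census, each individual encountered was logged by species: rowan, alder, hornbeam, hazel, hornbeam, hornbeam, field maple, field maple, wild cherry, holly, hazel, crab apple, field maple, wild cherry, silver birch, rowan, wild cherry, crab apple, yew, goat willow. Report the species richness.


Total individuals logged = 20
Distinct species (count of individuals): rowan (2), alder (1), hornbeam (3), hazel (2), field maple (3), wild cherry (3), holly (1), crab apple (2), silver birch (1), yew (1), goat willow (1)
Species richness = number of distinct species = 11

11


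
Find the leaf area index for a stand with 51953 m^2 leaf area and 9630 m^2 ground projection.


LAI = 51953 / 9630 = 5.3949 ≈ 5.39

5.39


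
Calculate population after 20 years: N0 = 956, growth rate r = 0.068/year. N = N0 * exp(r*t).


r*t = 0.068 * 20 = 1.36
exp(1.36) = 3.89619
N = 956 * 3.89619 = 3724.76 ≈ 3725

3725


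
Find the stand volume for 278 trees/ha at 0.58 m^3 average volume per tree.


V_stand = 278 * 0.58 = 161.24 ≈ 161.2 m^3/ha

161.2 m^3/ha


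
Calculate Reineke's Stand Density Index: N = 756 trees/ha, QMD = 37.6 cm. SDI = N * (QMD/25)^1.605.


QMD/25 = 37.6/25 = 1.504
(1.504)^1.605 = exp(1.605 * ln(1.504)) = exp(1.605 * 0.408128) = exp(0.655045) = 1.92523
SDI = 756 * 1.92523 = 1455.47 ≈ 1455

1455


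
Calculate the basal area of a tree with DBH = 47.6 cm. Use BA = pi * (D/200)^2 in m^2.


D/200 = 47.6/200 = 0.238 m
(D/200)^2 = 0.238^2 = 0.056644
BA = 3.141593 * 0.056644 = 0.177952 ≈ 0.1780 m^2

0.1780 m^2


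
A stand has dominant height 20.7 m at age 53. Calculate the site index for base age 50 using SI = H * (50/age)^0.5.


50/53 = 0.943396
(0.943396)^0.5 = 0.971286
SI = 20.7 * 0.971286 = 20.1056 ≈ 20.1 m

20.1 m


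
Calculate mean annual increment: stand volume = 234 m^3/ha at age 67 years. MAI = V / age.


MAI = 234 / 67 = 3.4925 ≈ 3.49 m^3/ha/yr

3.49 m^3/ha/yr


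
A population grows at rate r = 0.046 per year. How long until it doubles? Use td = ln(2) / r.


td = ln(2) / 0.046 = 0.693147 / 0.046 = 15.0684 ≈ 15.1 years

15.1 years


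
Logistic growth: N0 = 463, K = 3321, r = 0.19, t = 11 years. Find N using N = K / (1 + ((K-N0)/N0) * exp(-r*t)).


(K - N0)/N0 = (3321 - 463)/463 = 2858/463 = 6.17279
r*t = 0.19 * 11 = 2.09; exp(-2.09) = 0.123687
6.17279 * 0.123687 = 0.763494
1 + 0.763494 = 1.76349
N = 3321 / 1.76349 = 1883.20 ≈ 1883

1883


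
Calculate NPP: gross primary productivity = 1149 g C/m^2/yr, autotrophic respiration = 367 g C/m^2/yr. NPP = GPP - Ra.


NPP = GPP - Ra = 1149 - 367 = 782 g C/m^2/yr

782 g C/m^2/yr


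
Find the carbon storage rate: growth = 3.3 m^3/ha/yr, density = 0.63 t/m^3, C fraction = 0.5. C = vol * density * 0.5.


C = 3.3 * 0.63 * 0.5 = 1.0395 ≈ 1.04 t C/ha/yr

1.04 t C/ha/yr


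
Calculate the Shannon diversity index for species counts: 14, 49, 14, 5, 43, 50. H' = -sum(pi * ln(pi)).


Total N = 14 + 49 + 14 + 5 + 43 + 50 = 175
Per-species terms:
  p = 14/175 = 0.080000; ln(p) = -2.525729; p*ln(p) = 0.080000 * (-2.525729) = -0.202058
  p = 49/175 = 0.280000; ln(p) = -1.272966; p*ln(p) = 0.280000 * (-1.272966) = -0.356430
  p = 14/175 = 0.080000; ln(p) = -2.525729; p*ln(p) = 0.080000 * (-2.525729) = -0.202058
  p = 5/175 = 0.028571; ln(p) = -3.555363; p*ln(p) = 0.028571 * (-3.555363) = -0.101580
  p = 43/175 = 0.245714; ln(p) = -1.403587; p*ln(p) = 0.245714 * (-1.403587) = -0.344881
  p = 50/175 = 0.285714; ln(p) = -1.252764; p*ln(p) = 0.285714 * (-1.252764) = -0.357932
sum(p*ln(p)) = (-0.202058) + (-0.356430) + (-0.202058) + (-0.101580) + (-0.344881) + (-0.357932) = -1.564939
H' = -(-1.564939) = 1.564939 ≈ 1.5649

1.5649


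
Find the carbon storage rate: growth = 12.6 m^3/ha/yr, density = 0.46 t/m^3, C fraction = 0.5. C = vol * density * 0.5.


C = 12.6 * 0.46 * 0.5 = 2.898 ≈ 2.90 t C/ha/yr

2.90 t C/ha/yr


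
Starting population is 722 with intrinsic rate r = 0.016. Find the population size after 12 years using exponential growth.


r*t = 0.016 * 12 = 0.192
exp(0.192) = 1.21167
N = 722 * 1.21167 = 874.826 ≈ 875

875


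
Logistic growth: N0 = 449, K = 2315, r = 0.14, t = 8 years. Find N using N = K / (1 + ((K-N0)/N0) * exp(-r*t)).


(K - N0)/N0 = (2315 - 449)/449 = 1866/449 = 4.15590
r*t = 0.14 * 8 = 1.12; exp(-1.12) = 0.326280
4.15590 * 0.326280 = 1.35599
1 + 1.35599 = 2.35599
N = 2315 / 2.35599 = 982.602 ≈ 983

983


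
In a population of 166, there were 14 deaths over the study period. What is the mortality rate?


Mortality rate = 14 / 166 = 0.084337 ≈ 0.0843

0.0843


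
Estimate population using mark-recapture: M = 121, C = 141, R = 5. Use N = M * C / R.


N = M * C / R = 121 * 141 / 5 = 17061 / 5 = 3412.20 ≈ 3412

3412 individuals


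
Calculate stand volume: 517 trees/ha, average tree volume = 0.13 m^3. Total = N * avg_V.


V_stand = 517 * 0.13 = 67.21 ≈ 67.2 m^3/ha

67.2 m^3/ha


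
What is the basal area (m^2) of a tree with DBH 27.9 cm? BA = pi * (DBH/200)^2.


D/200 = 27.9/200 = 0.1395 m
(D/200)^2 = 0.1395^2 = 0.01946025
BA = 3.141593 * 0.01946025 = 0.0611362 ≈ 0.0611 m^2

0.0611 m^2


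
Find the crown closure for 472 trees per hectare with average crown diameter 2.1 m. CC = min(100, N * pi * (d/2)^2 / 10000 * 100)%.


(d/2)^2 = (2.1/2)^2 = 1.05^2 = 1.1025
Crown area = 3.141593 * 1.1025 = 3.46361 m^2
N * area / 10000 * 100 = 472 * 3.46361 / 10000 * 100 = 16.3482
CC = min(100, 16.3482) = 16.3482 ≈ 16.3%

16.3%


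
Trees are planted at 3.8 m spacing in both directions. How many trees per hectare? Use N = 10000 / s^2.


N = 10000 / 3.8^2 = 10000 / 14.44 = 692.521 ≈ 693 trees/ha

693 trees/ha


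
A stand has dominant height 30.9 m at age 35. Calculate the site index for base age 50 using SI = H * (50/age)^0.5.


50/35 = 1.42857
(1.42857)^0.5 = 1.19523
SI = 30.9 * 1.19523 = 36.9326 ≈ 36.9 m

36.9 m


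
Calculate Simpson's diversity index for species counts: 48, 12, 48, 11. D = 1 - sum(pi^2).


Total N = 48 + 12 + 48 + 11 = 119
Per-species terms:
  p = 48/119 = 0.403361; p^2 = 0.403361^2 = 0.162700
  p = 12/119 = 0.100840; p^2 = 0.100840^2 = 0.010169
  p = 48/119 = 0.403361; p^2 = 0.403361^2 = 0.162700
  p = 11/119 = 0.092437; p^2 = 0.092437^2 = 0.008545
sum(p^2) = 0.162700 + 0.010169 + 0.162700 + 0.008545 = 0.344114
D = 1 - 0.344114 = 0.655886 ≈ 0.6559

0.6559


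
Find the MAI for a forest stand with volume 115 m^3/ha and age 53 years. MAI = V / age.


MAI = 115 / 53 = 2.1698 ≈ 2.17 m^3/ha/yr

2.17 m^3/ha/yr


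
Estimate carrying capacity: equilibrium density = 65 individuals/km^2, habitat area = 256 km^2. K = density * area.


K = 65 * 256 = 16640 individuals

16640 individuals


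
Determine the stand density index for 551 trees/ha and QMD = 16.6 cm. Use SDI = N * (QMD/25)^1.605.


QMD/25 = 16.6/25 = 0.664
(0.664)^1.605 = exp(1.605 * ln(0.664)) = exp(1.605 * (-0.409473)) = exp(-0.657204) = 0.518298
SDI = 551 * 0.518298 = 285.582 ≈ 286

286


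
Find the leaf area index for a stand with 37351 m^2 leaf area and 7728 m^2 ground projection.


LAI = 37351 / 7728 = 4.8332 ≈ 4.83

4.83


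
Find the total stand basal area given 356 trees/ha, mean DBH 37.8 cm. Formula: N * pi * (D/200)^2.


(D/200)^2 = (37.8/200)^2 = 0.189^2 = 0.035721
Individual BA = 3.141593 * 0.035721 = 0.112221 m^2
Stand BA = 356 * 0.112221 = 39.9507 ≈ 39.95 m^2/ha

39.95 m^2/ha


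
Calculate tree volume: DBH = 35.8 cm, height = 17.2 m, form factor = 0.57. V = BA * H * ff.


(D/200)^2 = (35.8/200)^2 = 0.179^2 = 0.032041
BA = 3.141593 * 0.032041 = 0.100660 m^2
V = 0.100660 * 17.2 * 0.57 = 0.986871 ≈ 0.987 m^3

0.987 m^3


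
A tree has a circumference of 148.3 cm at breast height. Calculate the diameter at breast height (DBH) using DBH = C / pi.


DBH = C / pi = 148.3 / 3.141593 = 47.2054 ≈ 47.21 cm

47.21 cm


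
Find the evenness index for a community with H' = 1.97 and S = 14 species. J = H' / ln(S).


ln(14) = 2.63906
J = H' / ln(S) = 1.97 / 2.63906 = 0.746478 ≈ 0.7465

0.7465


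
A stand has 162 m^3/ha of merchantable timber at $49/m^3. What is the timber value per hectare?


Value = 162 * 49 = $7938/ha

$7938/ha


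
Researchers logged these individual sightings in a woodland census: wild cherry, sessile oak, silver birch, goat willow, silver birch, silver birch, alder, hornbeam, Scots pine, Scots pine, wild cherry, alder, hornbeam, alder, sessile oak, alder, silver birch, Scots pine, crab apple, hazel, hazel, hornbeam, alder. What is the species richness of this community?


Total individuals logged = 23
Distinct species (count of individuals): wild cherry (2), sessile oak (2), silver birch (4), goat willow (1), alder (5), hornbeam (3), Scots pine (3), crab apple (1), hazel (2)
Species richness = number of distinct species = 9

9


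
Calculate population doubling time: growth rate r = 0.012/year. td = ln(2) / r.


td = ln(2) / 0.012 = 0.693147 / 0.012 = 57.7623 ≈ 57.8 years

57.8 years


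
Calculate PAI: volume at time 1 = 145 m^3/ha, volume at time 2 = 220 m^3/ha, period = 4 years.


PAI = (V2 - V1) / period = (220 - 145) / 4 = 75 / 4 = 18.75 m^3/ha/yr

18.75 m^3/ha/yr


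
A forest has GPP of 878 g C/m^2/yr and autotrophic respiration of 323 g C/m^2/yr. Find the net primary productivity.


NPP = GPP - Ra = 878 - 323 = 555 g C/m^2/yr

555 g C/m^2/yr


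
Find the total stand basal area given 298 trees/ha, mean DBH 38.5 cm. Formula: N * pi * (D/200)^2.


(D/200)^2 = (38.5/200)^2 = 0.1925^2 = 0.03705625
Individual BA = 3.141593 * 0.03705625 = 0.116416 m^2
Stand BA = 298 * 0.116416 = 34.6920 ≈ 34.69 m^2/ha

34.69 m^2/ha


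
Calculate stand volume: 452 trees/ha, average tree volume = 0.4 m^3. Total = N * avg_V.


V_stand = 452 * 0.4 = 180.8 m^3/ha

180.8 m^3/ha


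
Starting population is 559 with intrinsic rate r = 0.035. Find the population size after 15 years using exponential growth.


r*t = 0.035 * 15 = 0.525
exp(0.525) = 1.69046
N = 559 * 1.69046 = 944.967 ≈ 945

945


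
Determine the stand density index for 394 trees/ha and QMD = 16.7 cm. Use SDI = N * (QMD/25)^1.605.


QMD/25 = 16.7/25 = 0.668
(0.668)^1.605 = exp(1.605 * ln(0.668)) = exp(1.605 * (-0.403467)) = exp(-0.647565) = 0.523319
SDI = 394 * 0.523319 = 206.188 ≈ 206

206


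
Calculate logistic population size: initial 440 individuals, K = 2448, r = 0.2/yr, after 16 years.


(K - N0)/N0 = (2448 - 440)/440 = 2008/440 = 4.56364
r*t = 0.2 * 16 = 3.2; exp(-3.2) = 0.0407622
4.56364 * 0.0407622 = 0.186024
1 + 0.186024 = 1.18602
N = 2448 / 1.18602 = 2064.05 ≈ 2064

2064


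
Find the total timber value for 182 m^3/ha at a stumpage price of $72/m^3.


Value = 182 * 72 = $13104/ha

$13104/ha


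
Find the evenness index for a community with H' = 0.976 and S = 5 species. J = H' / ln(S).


ln(5) = 1.60944
J = H' / ln(S) = 0.976 / 1.60944 = 0.606422 ≈ 0.6064

0.6064


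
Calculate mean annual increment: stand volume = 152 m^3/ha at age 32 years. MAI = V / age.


MAI = 152 / 32 = 4.75 m^3/ha/yr

4.75 m^3/ha/yr


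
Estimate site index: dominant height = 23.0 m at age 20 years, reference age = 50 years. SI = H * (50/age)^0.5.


50/20 = 2.50000
(2.50000)^0.5 = 1.58114
SI = 23.0 * 1.58114 = 36.3662 ≈ 36.4 m

36.4 m


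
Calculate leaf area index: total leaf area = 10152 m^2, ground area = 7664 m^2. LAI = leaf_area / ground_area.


LAI = 10152 / 7664 = 1.3246 ≈ 1.32

1.32


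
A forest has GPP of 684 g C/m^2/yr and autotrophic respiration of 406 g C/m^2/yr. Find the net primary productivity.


NPP = GPP - Ra = 684 - 406 = 278 g C/m^2/yr

278 g C/m^2/yr


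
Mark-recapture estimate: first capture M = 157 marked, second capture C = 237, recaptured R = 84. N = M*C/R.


N = M * C / R = 157 * 237 / 84 = 37209 / 84 = 442.96 ≈ 443

443 individuals


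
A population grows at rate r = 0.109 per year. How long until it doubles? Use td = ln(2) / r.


td = ln(2) / 0.109 = 0.693147 / 0.109 = 6.35915 ≈ 6.4 years

6.4 years


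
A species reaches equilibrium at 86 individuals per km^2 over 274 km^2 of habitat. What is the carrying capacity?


K = 86 * 274 = 23564 individuals

23564 individuals


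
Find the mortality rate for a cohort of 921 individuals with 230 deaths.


Mortality rate = 230 / 921 = 0.249729 ≈ 0.2497

0.2497


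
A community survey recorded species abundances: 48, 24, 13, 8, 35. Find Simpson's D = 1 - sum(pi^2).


Total N = 48 + 24 + 13 + 8 + 35 = 128
Per-species terms:
  p = 48/128 = 0.375000; p^2 = 0.375000^2 = 0.140625
  p = 24/128 = 0.187500; p^2 = 0.187500^2 = 0.035156
  p = 13/128 = 0.101563; p^2 = 0.101563^2 = 0.010315
  p = 8/128 = 0.062500; p^2 = 0.062500^2 = 0.003906
  p = 35/128 = 0.273438; p^2 = 0.273438^2 = 0.074768
sum(p^2) = 0.140625 + 0.035156 + 0.010315 + 0.003906 + 0.074768 = 0.264770
D = 1 - 0.264770 = 0.735230 ≈ 0.7352

0.7352


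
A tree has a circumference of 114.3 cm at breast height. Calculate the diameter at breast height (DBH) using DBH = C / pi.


DBH = C / pi = 114.3 / 3.141593 = 36.3828 ≈ 36.38 cm

36.38 cm


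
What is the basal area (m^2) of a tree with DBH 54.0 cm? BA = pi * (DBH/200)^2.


D/200 = 54.0/200 = 0.27 m
(D/200)^2 = 0.27^2 = 0.0729
BA = 3.141593 * 0.0729 = 0.229022 ≈ 0.2290 m^2

0.2290 m^2


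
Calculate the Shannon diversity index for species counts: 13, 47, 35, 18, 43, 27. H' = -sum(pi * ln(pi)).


Total N = 13 + 47 + 35 + 18 + 43 + 27 = 183
Per-species terms:
  p = 13/183 = 0.071038; ln(p) = -2.644540; p*ln(p) = 0.071038 * (-2.644540) = -0.187863
  p = 47/183 = 0.256831; ln(p) = -1.359337; p*ln(p) = 0.256831 * (-1.359337) = -0.349120
  p = 35/183 = 0.191257; ln(p) = -1.654137; p*ln(p) = 0.191257 * (-1.654137) = -0.316365
  p = 18/183 = 0.098361; ln(p) = -2.319111; p*ln(p) = 0.098361 * (-2.319111) = -0.228110
  p = 43/183 = 0.234973; ln(p) = -1.448285; p*ln(p) = 0.234973 * (-1.448285) = -0.340308
  p = 27/183 = 0.147541; ln(p) = -1.913649; p*ln(p) = 0.147541 * (-1.913649) = -0.282342
sum(p*ln(p)) = (-0.187863) + (-0.349120) + (-0.316365) + (-0.228110) + (-0.340308) + (-0.282342) = -1.704108
H' = -(-1.704108) = 1.704108 ≈ 1.7041

1.7041


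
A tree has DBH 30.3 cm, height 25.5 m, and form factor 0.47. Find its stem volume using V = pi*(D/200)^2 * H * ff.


(D/200)^2 = (30.3/200)^2 = 0.1515^2 = 0.02295225
BA = 3.141593 * 0.02295225 = 0.0721066 m^2
V = 0.0721066 * 25.5 * 0.47 = 0.864198 ≈ 0.864 m^3

0.864 m^3


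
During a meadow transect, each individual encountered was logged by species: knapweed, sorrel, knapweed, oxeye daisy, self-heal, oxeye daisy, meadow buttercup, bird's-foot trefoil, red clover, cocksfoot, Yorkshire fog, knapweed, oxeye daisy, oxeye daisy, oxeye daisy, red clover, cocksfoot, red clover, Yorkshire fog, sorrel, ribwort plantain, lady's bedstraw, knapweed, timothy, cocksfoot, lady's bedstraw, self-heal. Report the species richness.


Total individuals logged = 27
Distinct species (count of individuals): knapweed (4), sorrel (2), oxeye daisy (5), self-heal (2), meadow buttercup (1), bird's-foot trefoil (1), red clover (3), cocksfoot (3), Yorkshire fog (2), ribwort plantain (1), lady's bedstraw (2), timothy (1)
Species richness = number of distinct species = 12

12


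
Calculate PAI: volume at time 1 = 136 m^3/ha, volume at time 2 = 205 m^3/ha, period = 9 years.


PAI = (V2 - V1) / period = (205 - 136) / 9 = 69 / 9 = 7.6667 ≈ 7.67 m^3/ha/yr

7.67 m^3/ha/yr


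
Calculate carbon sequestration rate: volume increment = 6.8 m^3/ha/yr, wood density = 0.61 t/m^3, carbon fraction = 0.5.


C = 6.8 * 0.61 * 0.5 = 2.074 ≈ 2.07 t C/ha/yr

2.07 t C/ha/yr


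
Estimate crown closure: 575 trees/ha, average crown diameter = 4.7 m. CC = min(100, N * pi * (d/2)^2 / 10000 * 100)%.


(d/2)^2 = (4.7/2)^2 = 2.35^2 = 5.5225
Crown area = 3.141593 * 5.5225 = 17.3494 m^2
N * area / 10000 * 100 = 575 * 17.3494 / 10000 * 100 = 99.7591
CC = min(100, 99.7591) = 99.7591 ≈ 99.8%

99.8%


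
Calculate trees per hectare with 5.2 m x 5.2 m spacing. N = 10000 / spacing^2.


N = 10000 / 5.2^2 = 10000 / 27.04 = 369.822 ≈ 370 trees/ha

370 trees/ha


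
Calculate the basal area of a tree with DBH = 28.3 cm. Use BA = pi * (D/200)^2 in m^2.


D/200 = 28.3/200 = 0.1415 m
(D/200)^2 = 0.1415^2 = 0.02002225
BA = 3.141593 * 0.02002225 = 0.0629018 ≈ 0.0629 m^2

0.0629 m^2


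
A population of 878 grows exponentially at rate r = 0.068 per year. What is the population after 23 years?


r*t = 0.068 * 23 = 1.564
exp(1.564) = 4.77789
N = 878 * 4.77789 = 4194.99 ≈ 4195

4195


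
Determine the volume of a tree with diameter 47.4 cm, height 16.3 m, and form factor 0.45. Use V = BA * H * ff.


(D/200)^2 = (47.4/200)^2 = 0.237^2 = 0.056169
BA = 3.141593 * 0.056169 = 0.176460 m^2
V = 0.176460 * 16.3 * 0.45 = 1.29433 ≈ 1.294 m^3

1.294 m^3


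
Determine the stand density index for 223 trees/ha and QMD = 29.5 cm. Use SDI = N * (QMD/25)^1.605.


QMD/25 = 29.5/25 = 1.18
(1.18)^1.605 = exp(1.605 * ln(1.18)) = exp(1.605 * 0.165514) = exp(0.265650) = 1.30428
SDI = 223 * 1.30428 = 290.854 ≈ 291

291


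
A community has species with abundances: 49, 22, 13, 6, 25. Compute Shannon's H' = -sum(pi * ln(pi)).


Total N = 49 + 22 + 13 + 6 + 25 = 115
Per-species terms:
  p = 49/115 = 0.426087; ln(p) = -0.853112; p*ln(p) = 0.426087 * (-0.853112) = -0.363500
  p = 22/115 = 0.191304; ln(p) = -1.653891; p*ln(p) = 0.191304 * (-1.653891) = -0.316396
  p = 13/115 = 0.113043; ln(p) = -2.179987; p*ln(p) = 0.113043 * (-2.179987) = -0.246432
  p = 6/115 = 0.052174; ln(p) = -2.953171; p*ln(p) = 0.052174 * (-2.953171) = -0.154079
  p = 25/115 = 0.217391; ln(p) = -1.526058; p*ln(p) = 0.217391 * (-1.526058) = -0.331751
sum(p*ln(p)) = (-0.363500) + (-0.316396) + (-0.246432) + (-0.154079) + (-0.331751) = -1.412158
H' = -(-1.412158) = 1.412158 ≈ 1.4122

1.4122


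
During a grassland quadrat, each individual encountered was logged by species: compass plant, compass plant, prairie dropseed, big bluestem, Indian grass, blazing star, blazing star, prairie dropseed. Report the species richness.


Total individuals logged = 8
Distinct species (count of individuals): compass plant (2), prairie dropseed (2), big bluestem (1), Indian grass (1), blazing star (2)
Species richness = number of distinct species = 5

5


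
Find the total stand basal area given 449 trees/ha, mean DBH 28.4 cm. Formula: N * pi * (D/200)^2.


(D/200)^2 = (28.4/200)^2 = 0.142^2 = 0.020164
Individual BA = 3.141593 * 0.020164 = 0.0633471 m^2
Stand BA = 449 * 0.0633471 = 28.4428 ≈ 28.44 m^2/ha

28.44 m^2/ha


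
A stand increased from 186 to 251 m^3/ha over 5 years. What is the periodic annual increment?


PAI = (V2 - V1) / period = (251 - 186) / 5 = 65 / 5 = 13.00 m^3/ha/yr

13.00 m^3/ha/yr


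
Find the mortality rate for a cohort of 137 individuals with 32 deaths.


Mortality rate = 32 / 137 = 0.233577 ≈ 0.2336

0.2336


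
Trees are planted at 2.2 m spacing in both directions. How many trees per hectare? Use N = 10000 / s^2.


N = 10000 / 2.2^2 = 10000 / 4.84 = 2066.12 ≈ 2066 trees/ha

2066 trees/ha


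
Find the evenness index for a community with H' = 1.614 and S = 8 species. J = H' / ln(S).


ln(8) = 2.07944
J = H' / ln(S) = 1.614 / 2.07944 = 0.776171 ≈ 0.7762

0.7762


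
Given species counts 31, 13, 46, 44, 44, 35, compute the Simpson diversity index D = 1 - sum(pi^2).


Total N = 31 + 13 + 46 + 44 + 44 + 35 = 213
Per-species terms:
  p = 31/213 = 0.145540; p^2 = 0.145540^2 = 0.021182
  p = 13/213 = 0.061033; p^2 = 0.061033^2 = 0.003725
  p = 46/213 = 0.215962; p^2 = 0.215962^2 = 0.046640
  p = 44/213 = 0.206573; p^2 = 0.206573^2 = 0.042672
  p = 44/213 = 0.206573; p^2 = 0.206573^2 = 0.042672
  p = 35/213 = 0.164319; p^2 = 0.164319^2 = 0.027001
sum(p^2) = 0.021182 + 0.003725 + 0.046640 + 0.042672 + 0.042672 + 0.027001 = 0.183892
D = 1 - 0.183892 = 0.816108 ≈ 0.8161

0.8161


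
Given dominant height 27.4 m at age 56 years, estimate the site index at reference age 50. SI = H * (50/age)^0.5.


50/56 = 0.892857
(0.892857)^0.5 = 0.944911
SI = 27.4 * 0.944911 = 25.8906 ≈ 25.9 m

25.9 m


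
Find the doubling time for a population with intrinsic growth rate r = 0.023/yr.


td = ln(2) / 0.023 = 0.693147 / 0.023 = 30.1368 ≈ 30.1 years

30.1 years


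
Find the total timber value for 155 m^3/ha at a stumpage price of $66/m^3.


Value = 155 * 66 = $10230/ha

$10230/ha


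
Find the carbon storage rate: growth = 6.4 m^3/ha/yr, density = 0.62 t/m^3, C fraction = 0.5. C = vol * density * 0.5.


C = 6.4 * 0.62 * 0.5 = 1.984 ≈ 1.98 t C/ha/yr

1.98 t C/ha/yr


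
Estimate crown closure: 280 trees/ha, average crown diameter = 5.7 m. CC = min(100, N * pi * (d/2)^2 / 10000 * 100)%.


(d/2)^2 = (5.7/2)^2 = 2.85^2 = 8.1225
Crown area = 3.141593 * 8.1225 = 25.5176 m^2
N * area / 10000 * 100 = 280 * 25.5176 / 10000 * 100 = 71.4493
CC = min(100, 71.4493) = 71.4493 ≈ 71.4%

71.4%


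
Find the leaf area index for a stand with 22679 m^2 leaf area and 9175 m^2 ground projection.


LAI = 22679 / 9175 = 2.4718 ≈ 2.47

2.47


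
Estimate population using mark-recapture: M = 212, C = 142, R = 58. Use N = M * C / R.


N = M * C / R = 212 * 142 / 58 = 30104 / 58 = 519.03 ≈ 519

519 individuals


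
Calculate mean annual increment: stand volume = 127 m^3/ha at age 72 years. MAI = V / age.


MAI = 127 / 72 = 1.7639 ≈ 1.76 m^3/ha/yr

1.76 m^3/ha/yr


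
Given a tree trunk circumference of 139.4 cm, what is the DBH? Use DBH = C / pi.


DBH = C / pi = 139.4 / 3.141593 = 44.3724 ≈ 44.37 cm

44.37 cm


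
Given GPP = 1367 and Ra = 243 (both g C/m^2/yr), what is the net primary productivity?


NPP = GPP - Ra = 1367 - 243 = 1124 g C/m^2/yr

1124 g C/m^2/yr


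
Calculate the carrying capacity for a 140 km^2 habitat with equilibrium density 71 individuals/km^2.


K = 71 * 140 = 9940 individuals

9940 individuals


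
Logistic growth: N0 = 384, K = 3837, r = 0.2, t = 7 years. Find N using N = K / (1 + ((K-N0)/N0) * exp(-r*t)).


(K - N0)/N0 = (3837 - 384)/384 = 3453/384 = 8.99219
r*t = 0.2 * 7 = 1.4; exp(-1.4) = 0.246597
8.99219 * 0.246597 = 2.21745
1 + 2.21745 = 3.21745
N = 3837 / 3.21745 = 1192.56 ≈ 1193

1193


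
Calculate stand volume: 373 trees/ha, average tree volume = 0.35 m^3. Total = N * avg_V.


V_stand = 373 * 0.35 = 130.55 ≈ 130.6 m^3/ha

130.6 m^3/ha


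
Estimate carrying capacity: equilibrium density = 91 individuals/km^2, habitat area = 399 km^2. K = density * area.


K = 91 * 399 = 36309 individuals

36309 individuals


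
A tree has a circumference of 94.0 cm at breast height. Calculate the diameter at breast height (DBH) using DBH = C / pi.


DBH = C / pi = 94.0 / 3.141593 = 29.9211 ≈ 29.92 cm

29.92 cm


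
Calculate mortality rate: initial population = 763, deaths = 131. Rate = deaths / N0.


Mortality rate = 131 / 763 = 0.171691 ≈ 0.1717

0.1717


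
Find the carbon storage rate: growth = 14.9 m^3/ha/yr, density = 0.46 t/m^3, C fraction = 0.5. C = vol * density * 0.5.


C = 14.9 * 0.46 * 0.5 = 3.427 ≈ 3.43 t C/ha/yr

3.43 t C/ha/yr


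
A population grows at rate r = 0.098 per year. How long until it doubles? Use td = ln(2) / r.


td = ln(2) / 0.098 = 0.693147 / 0.098 = 7.07293 ≈ 7.1 years

7.1 years


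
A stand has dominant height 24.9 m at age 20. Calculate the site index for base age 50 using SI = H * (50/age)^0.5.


50/20 = 2.50000
(2.50000)^0.5 = 1.58114
SI = 24.9 * 1.58114 = 39.3704 ≈ 39.4 m

39.4 m


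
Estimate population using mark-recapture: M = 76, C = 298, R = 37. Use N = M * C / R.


N = M * C / R = 76 * 298 / 37 = 22648 / 37 = 612.11 ≈ 612

612 individuals


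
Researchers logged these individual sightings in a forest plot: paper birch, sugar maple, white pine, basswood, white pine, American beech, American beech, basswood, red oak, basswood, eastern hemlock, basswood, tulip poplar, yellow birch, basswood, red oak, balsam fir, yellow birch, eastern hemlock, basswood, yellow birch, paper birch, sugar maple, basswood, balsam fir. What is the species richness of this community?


Total individuals logged = 25
Distinct species (count of individuals): paper birch (2), sugar maple (2), white pine (2), basswood (7), American beech (2), red oak (2), eastern hemlock (2), tulip poplar (1), yellow birch (3), balsam fir (2)
Species richness = number of distinct species = 10

10


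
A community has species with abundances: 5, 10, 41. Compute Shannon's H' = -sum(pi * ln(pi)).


Total N = 5 + 10 + 41 = 56
Per-species terms:
  p = 5/56 = 0.089286; ln(p) = -2.415911; p*ln(p) = 0.089286 * (-2.415911) = -0.215707
  p = 10/56 = 0.178571; ln(p) = -1.722769; p*ln(p) = 0.178571 * (-1.722769) = -0.307637
  p = 41/56 = 0.732143; ln(p) = -0.311779; p*ln(p) = 0.732143 * (-0.311779) = -0.228267
sum(p*ln(p)) = (-0.215707) + (-0.307637) + (-0.228267) = -0.751611
H' = -(-0.751611) = 0.751611 ≈ 0.7516

0.7516


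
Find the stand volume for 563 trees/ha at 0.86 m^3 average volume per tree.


V_stand = 563 * 0.86 = 484.18 ≈ 484.2 m^3/ha

484.2 m^3/ha


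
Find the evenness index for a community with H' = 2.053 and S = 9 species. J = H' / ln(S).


ln(9) = 2.19722
J = H' / ln(S) = 2.053 / 2.19722 = 0.934363 ≈ 0.9344

0.9344


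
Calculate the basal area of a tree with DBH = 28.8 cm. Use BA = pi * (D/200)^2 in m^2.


D/200 = 28.8/200 = 0.144 m
(D/200)^2 = 0.144^2 = 0.020736
BA = 3.141593 * 0.020736 = 0.0651441 ≈ 0.0651 m^2

0.0651 m^2


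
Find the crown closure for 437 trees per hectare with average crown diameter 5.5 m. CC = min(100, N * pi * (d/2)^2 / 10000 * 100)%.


(d/2)^2 = (5.5/2)^2 = 2.75^2 = 7.5625
Crown area = 3.141593 * 7.5625 = 23.7583 m^2
N * area / 10000 * 100 = 437 * 23.7583 / 10000 * 100 = 103.824
CC = min(100, 103.824) = 100%

100%


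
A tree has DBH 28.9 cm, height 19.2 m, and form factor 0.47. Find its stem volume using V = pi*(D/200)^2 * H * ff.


(D/200)^2 = (28.9/200)^2 = 0.1445^2 = 0.02088025
BA = 3.141593 * 0.02088025 = 0.0655972 m^2
V = 0.0655972 * 19.2 * 0.47 = 0.591949 ≈ 0.592 m^3

0.592 m^3


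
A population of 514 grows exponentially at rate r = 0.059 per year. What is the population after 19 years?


r*t = 0.059 * 19 = 1.121
exp(1.121) = 3.06792
N = 514 * 3.06792 = 1576.91 ≈ 1577

1577


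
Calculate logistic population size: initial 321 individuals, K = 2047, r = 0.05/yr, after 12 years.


(K - N0)/N0 = (2047 - 321)/321 = 1726/321 = 5.37695
r*t = 0.05 * 12 = 0.6; exp(-0.6) = 0.548812
5.37695 * 0.548812 = 2.95093
1 + 2.95093 = 3.95093
N = 2047 / 3.95093 = 518.106 ≈ 518

518


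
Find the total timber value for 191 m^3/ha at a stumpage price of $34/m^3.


Value = 191 * 34 = $6494/ha

$6494/ha


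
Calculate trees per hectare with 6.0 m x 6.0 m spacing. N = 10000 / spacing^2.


N = 10000 / 6.0^2 = 10000 / 36 = 277.778 ≈ 278 trees/ha

278 trees/ha


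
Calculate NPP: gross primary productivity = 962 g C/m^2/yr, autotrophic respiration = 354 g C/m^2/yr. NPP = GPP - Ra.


NPP = GPP - Ra = 962 - 354 = 608 g C/m^2/yr

608 g C/m^2/yr


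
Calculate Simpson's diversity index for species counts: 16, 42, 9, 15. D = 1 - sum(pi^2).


Total N = 16 + 42 + 9 + 15 = 82
Per-species terms:
  p = 16/82 = 0.195122; p^2 = 0.195122^2 = 0.038073
  p = 42/82 = 0.512195; p^2 = 0.512195^2 = 0.262344
  p = 9/82 = 0.109756; p^2 = 0.109756^2 = 0.012046
  p = 15/82 = 0.182927; p^2 = 0.182927^2 = 0.033462
sum(p^2) = 0.038073 + 0.262344 + 0.012046 + 0.033462 = 0.345925
D = 1 - 0.345925 = 0.654075 ≈ 0.6541

0.6541


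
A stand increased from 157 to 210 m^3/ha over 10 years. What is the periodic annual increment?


PAI = (V2 - V1) / period = (210 - 157) / 10 = 53 / 10 = 5.30 m^3/ha/yr

5.30 m^3/ha/yr


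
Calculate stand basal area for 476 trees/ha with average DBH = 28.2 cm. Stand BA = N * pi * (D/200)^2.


(D/200)^2 = (28.2/200)^2 = 0.141^2 = 0.019881
Individual BA = 3.141593 * 0.019881 = 0.0624580 m^2
Stand BA = 476 * 0.0624580 = 29.7300 ≈ 29.73 m^2/ha

29.73 m^2/ha


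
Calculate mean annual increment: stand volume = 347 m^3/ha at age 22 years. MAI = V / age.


MAI = 347 / 22 = 15.7727 ≈ 15.77 m^3/ha/yr

15.77 m^3/ha/yr


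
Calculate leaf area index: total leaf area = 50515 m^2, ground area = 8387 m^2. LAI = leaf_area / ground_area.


LAI = 50515 / 8387 = 6.0230 ≈ 6.02

6.02


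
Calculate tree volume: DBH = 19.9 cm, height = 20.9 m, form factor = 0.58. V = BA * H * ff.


(D/200)^2 = (19.9/200)^2 = 0.0995^2 = 0.00990025
BA = 3.141593 * 0.00990025 = 0.0311026 m^2
V = 0.0311026 * 20.9 * 0.58 = 0.377026 ≈ 0.377 m^3

0.377 m^3


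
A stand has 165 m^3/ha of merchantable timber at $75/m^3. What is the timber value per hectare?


Value = 165 * 75 = $12375/ha

$12375/ha


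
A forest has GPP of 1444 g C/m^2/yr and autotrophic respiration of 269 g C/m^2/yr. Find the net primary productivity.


NPP = GPP - Ra = 1444 - 269 = 1175 g C/m^2/yr

1175 g C/m^2/yr


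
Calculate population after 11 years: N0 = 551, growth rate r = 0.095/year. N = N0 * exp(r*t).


r*t = 0.095 * 11 = 1.045
exp(1.045) = 2.84340
N = 551 * 2.84340 = 1566.71 ≈ 1567

1567


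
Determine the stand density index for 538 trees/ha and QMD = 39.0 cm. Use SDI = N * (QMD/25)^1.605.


QMD/25 = 39.0/25 = 1.56
(1.56)^1.605 = exp(1.605 * ln(1.56)) = exp(1.605 * 0.444686) = exp(0.713721) = 2.04157
SDI = 538 * 2.04157 = 1098.36 ≈ 1098

1098


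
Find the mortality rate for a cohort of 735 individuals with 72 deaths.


Mortality rate = 72 / 735 = 0.097959 ≈ 0.0980

0.0980


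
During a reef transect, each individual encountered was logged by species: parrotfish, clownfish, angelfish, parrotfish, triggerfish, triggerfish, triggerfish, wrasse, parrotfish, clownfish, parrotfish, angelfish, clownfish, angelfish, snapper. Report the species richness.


Total individuals logged = 15
Distinct species (count of individuals): parrotfish (4), clownfish (3), angelfish (3), triggerfish (3), wrasse (1), snapper (1)
Species richness = number of distinct species = 6

6


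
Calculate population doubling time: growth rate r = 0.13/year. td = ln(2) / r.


td = ln(2) / 0.13 = 0.693147 / 0.13 = 5.33190 ≈ 5.3 years

5.3 years


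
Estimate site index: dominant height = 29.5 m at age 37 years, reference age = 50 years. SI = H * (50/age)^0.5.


50/37 = 1.35135
(1.35135)^0.5 = 1.16248
SI = 29.5 * 1.16248 = 34.2932 ≈ 34.3 m

34.3 m


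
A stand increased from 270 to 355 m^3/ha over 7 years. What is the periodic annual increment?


PAI = (V2 - V1) / period = (355 - 270) / 7 = 85 / 7 = 12.1429 ≈ 12.14 m^3/ha/yr

12.14 m^3/ha/yr


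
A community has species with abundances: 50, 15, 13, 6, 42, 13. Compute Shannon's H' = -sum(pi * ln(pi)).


Total N = 50 + 15 + 13 + 6 + 42 + 13 = 139
Per-species terms:
  p = 50/139 = 0.359712; ln(p) = -1.022452; p*ln(p) = 0.359712 * (-1.022452) = -0.367788
  p = 15/139 = 0.107914; ln(p) = -2.226421; p*ln(p) = 0.107914 * (-2.226421) = -0.240262
  p = 13/139 = 0.093525; ln(p) = -2.369526; p*ln(p) = 0.093525 * (-2.369526) = -0.221610
  p = 6/139 = 0.043165; ln(p) = -3.142725; p*ln(p) = 0.043165 * (-3.142725) = -0.135656
  p = 42/139 = 0.302158; ln(p) = -1.196805; p*ln(p) = 0.302158 * (-1.196805) = -0.361624
  p = 13/139 = 0.093525; ln(p) = -2.369526; p*ln(p) = 0.093525 * (-2.369526) = -0.221610
sum(p*ln(p)) = (-0.367788) + (-0.240262) + (-0.221610) + (-0.135656) + (-0.361624) + (-0.221610) = -1.548550
H' = -(-1.548550) = 1.548550 ≈ 1.5486

1.5486


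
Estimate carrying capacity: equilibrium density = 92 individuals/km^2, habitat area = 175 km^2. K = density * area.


K = 92 * 175 = 16100 individuals

16100 individuals


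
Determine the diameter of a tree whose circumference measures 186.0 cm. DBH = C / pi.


DBH = C / pi = 186.0 / 3.141593 = 59.2056 ≈ 59.21 cm

59.21 cm


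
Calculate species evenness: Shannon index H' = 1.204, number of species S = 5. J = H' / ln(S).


ln(5) = 1.60944
J = H' / ln(S) = 1.204 / 1.60944 = 0.748086 ≈ 0.7481

0.7481


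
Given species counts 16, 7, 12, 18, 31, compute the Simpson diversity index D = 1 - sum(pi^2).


Total N = 16 + 7 + 12 + 18 + 31 = 84
Per-species terms:
  p = 16/84 = 0.190476; p^2 = 0.190476^2 = 0.036281
  p = 7/84 = 0.083333; p^2 = 0.083333^2 = 0.006944
  p = 12/84 = 0.142857; p^2 = 0.142857^2 = 0.020408
  p = 18/84 = 0.214286; p^2 = 0.214286^2 = 0.045918
  p = 31/84 = 0.369048; p^2 = 0.369048^2 = 0.136196
sum(p^2) = 0.036281 + 0.006944 + 0.020408 + 0.045918 + 0.136196 = 0.245747
D = 1 - 0.245747 = 0.754253 ≈ 0.7543

0.7543


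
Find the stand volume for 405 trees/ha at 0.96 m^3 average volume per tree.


V_stand = 405 * 0.96 = 388.8 m^3/ha

388.8 m^3/ha


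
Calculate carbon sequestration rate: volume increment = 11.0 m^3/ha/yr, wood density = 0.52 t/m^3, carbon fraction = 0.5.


C = 11.0 * 0.52 * 0.5 = 2.86 t C/ha/yr

2.86 t C/ha/yr


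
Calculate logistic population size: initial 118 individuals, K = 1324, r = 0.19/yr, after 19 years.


(K - N0)/N0 = (1324 - 118)/118 = 1206/118 = 10.2203
r*t = 0.19 * 19 = 3.61; exp(-3.61) = 0.0270518
10.2203 * 0.0270518 = 0.276478
1 + 0.276478 = 1.27648
N = 1324 / 1.27648 = 1037.23 ≈ 1037

1037


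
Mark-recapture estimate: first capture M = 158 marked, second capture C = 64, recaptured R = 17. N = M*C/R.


N = M * C / R = 158 * 64 / 17 = 10112 / 17 = 594.82 ≈ 595

595 individuals


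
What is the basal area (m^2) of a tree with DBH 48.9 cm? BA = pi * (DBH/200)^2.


D/200 = 48.9/200 = 0.2445 m
(D/200)^2 = 0.2445^2 = 0.05978025
BA = 3.141593 * 0.05978025 = 0.187805 ≈ 0.1878 m^2

0.1878 m^2


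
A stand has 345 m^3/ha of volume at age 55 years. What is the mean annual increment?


MAI = 345 / 55 = 6.2727 ≈ 6.27 m^3/ha/yr

6.27 m^3/ha/yr


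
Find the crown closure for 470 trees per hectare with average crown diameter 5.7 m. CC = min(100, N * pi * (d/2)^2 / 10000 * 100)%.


(d/2)^2 = (5.7/2)^2 = 2.85^2 = 8.1225
Crown area = 3.141593 * 8.1225 = 25.5176 m^2
N * area / 10000 * 100 = 470 * 25.5176 / 10000 * 100 = 119.933
CC = min(100, 119.933) = 100%

100%


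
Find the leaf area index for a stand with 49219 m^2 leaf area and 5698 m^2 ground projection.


LAI = 49219 / 5698 = 8.6379 ≈ 8.64

8.64


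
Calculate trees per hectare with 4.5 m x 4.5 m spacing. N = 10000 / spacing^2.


N = 10000 / 4.5^2 = 10000 / 20.25 = 493.827 ≈ 494 trees/ha

494 trees/ha


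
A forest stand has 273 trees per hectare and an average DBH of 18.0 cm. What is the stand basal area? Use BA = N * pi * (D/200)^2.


(D/200)^2 = (18.0/200)^2 = 0.09^2 = 0.0081
Individual BA = 3.141593 * 0.0081 = 0.0254469 m^2
Stand BA = 273 * 0.0254469 = 6.94700 ≈ 6.95 m^2/ha

6.95 m^2/ha


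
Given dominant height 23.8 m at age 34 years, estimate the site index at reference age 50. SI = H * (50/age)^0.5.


50/34 = 1.47059
(1.47059)^0.5 = 1.21268
SI = 23.8 * 1.21268 = 28.8618 ≈ 28.9 m

28.9 m


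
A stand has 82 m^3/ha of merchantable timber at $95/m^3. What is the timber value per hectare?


Value = 82 * 95 = $7790/ha

$7790/ha


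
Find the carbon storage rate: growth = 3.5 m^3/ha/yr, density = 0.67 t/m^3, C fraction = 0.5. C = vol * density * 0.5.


C = 3.5 * 0.67 * 0.5 = 1.1725 ≈ 1.17 t C/ha/yr

1.17 t C/ha/yr


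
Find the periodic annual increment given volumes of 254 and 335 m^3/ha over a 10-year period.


PAI = (V2 - V1) / period = (335 - 254) / 10 = 81 / 10 = 8.10 m^3/ha/yr

8.10 m^3/ha/yr


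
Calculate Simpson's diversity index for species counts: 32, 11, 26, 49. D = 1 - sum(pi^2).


Total N = 32 + 11 + 26 + 49 = 118
Per-species terms:
  p = 32/118 = 0.271186; p^2 = 0.271186^2 = 0.073542
  p = 11/118 = 0.093220; p^2 = 0.093220^2 = 0.008690
  p = 26/118 = 0.220339; p^2 = 0.220339^2 = 0.048549
  p = 49/118 = 0.415254; p^2 = 0.415254^2 = 0.172436
sum(p^2) = 0.073542 + 0.008690 + 0.048549 + 0.172436 = 0.303217
D = 1 - 0.303217 = 0.696783 ≈ 0.6968

0.6968


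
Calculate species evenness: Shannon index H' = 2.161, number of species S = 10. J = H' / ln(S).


ln(10) = 2.30259
J = H' / ln(S) = 2.161 / 2.30259 = 0.938508 ≈ 0.9385

0.9385


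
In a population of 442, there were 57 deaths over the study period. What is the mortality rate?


Mortality rate = 57 / 442 = 0.128959 ≈ 0.1290

0.1290


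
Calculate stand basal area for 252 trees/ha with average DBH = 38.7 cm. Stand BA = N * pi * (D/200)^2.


(D/200)^2 = (38.7/200)^2 = 0.1935^2 = 0.03744225
Individual BA = 3.141593 * 0.03744225 = 0.117628 m^2
Stand BA = 252 * 0.117628 = 29.6423 ≈ 29.64 m^2/ha

29.64 m^2/ha


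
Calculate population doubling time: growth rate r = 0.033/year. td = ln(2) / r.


td = ln(2) / 0.033 = 0.693147 / 0.033 = 21.0045 ≈ 21.0 years

21.0 years


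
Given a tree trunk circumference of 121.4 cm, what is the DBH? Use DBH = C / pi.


DBH = C / pi = 121.4 / 3.141593 = 38.6428 ≈ 38.64 cm

38.64 cm
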